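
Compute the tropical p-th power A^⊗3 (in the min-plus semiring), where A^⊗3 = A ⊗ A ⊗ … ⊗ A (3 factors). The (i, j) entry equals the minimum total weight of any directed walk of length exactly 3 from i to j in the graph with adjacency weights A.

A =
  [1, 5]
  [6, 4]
A^⊗3 =
  [3, 7]
  [8, 12]

Each entry (A^⊗3)_ij equals the minimum over all length-3 walks i = v_0 → v_1 → … → v_3 = j of Σ_t A[v_t][v_{t+1}]. For example, for (i, j) = (0, 1) we minimise over 4 possible intermediate vertex sequences; the minimum is 7, attained along the walk 0 → 0 → 0 → 1.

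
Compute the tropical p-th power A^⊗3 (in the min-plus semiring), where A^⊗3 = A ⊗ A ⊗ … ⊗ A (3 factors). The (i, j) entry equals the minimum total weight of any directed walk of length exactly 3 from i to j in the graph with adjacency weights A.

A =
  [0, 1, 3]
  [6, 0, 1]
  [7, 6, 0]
A^⊗3 =
  [0, 1, 2]
  [6, 0, 1]
  [7, 6, 0]

Each entry (A^⊗3)_ij equals the minimum over all length-3 walks i = v_0 → v_1 → … → v_3 = j of Σ_t A[v_t][v_{t+1}]. For example, for (i, j) = (0, 2) we minimise over 9 possible intermediate vertex sequences; the minimum is 2, attained along the walk 0 → 0 → 1 → 2.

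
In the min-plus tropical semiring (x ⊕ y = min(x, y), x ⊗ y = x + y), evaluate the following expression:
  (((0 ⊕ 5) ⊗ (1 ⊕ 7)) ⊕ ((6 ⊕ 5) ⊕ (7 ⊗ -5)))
(((0 ⊕ 5) ⊗ (1 ⊕ 7)) ⊕ ((6 ⊕ 5) ⊕ (7 ⊗ -5))) = 1

Expand innermost to outermost. Recall ⊕ takes the minimum of its arguments and ⊗ takes their sum. Working out the expression (((0 ⊕ 5) ⊗ (1 ⊕ 7)) ⊕ ((6 ⊕ 5) ⊕ (7 ⊗ -5))) gives 1.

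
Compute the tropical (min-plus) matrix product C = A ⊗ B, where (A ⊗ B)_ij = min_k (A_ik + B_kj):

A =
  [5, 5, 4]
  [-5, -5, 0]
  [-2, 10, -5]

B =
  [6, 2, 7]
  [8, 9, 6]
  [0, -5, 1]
A ⊗ B =
  [4, -1, 5]
  [0, -5, 1]
  [-5, -10, -4]

Apply the min-plus product entry-by-entry:
  C[0][0] = min over k of (A[0][0] + B[0][0] = 5 + 6 = 11, A[0][1] + B[1][0] = 5 + 8 = 13, A[0][2] + B[2][0] = 4 + 0 = 4) = 4 (attained at k = 2)
  C[0][1] = min over k of (A[0][0] + B[0][1] = 5 + 2 = 7, A[0][1] + B[1][1] = 5 + 9 = 14, A[0][2] + B[2][1] = 4 + -5 = -1) = -1 (attained at k = 2)
  C[0][2] = min over k of (A[0][0] + B[0][2] = 5 + 7 = 12, A[0][1] + B[1][2] = 5 + 6 = 11, A[0][2] + B[2][2] = 4 + 1 = 5) = 5 (attained at k = 2)
  C[1][0] = min over k of (A[1][0] + B[0][0] = -5 + 6 = 1, A[1][1] + B[1][0] = -5 + 8 = 3, A[1][2] + B[2][0] = 0 + 0 = 0) = 0 (attained at k = 2)
  C[1][1] = min over k of (A[1][0] + B[0][1] = -5 + 2 = -3, A[1][1] + B[1][1] = -5 + 9 = 4, A[1][2] + B[2][1] = 0 + -5 = -5) = -5 (attained at k = 2)
  C[1][2] = min over k of (A[1][0] + B[0][2] = -5 + 7 = 2, A[1][1] + B[1][2] = -5 + 6 = 1, A[1][2] + B[2][2] = 0 + 1 = 1) = 1 (attained at k = 1)
  C[2][0] = min over k of (A[2][0] + B[0][0] = -2 + 6 = 4, A[2][1] + B[1][0] = 10 + 8 = 18, A[2][2] + B[2][0] = -5 + 0 = -5) = -5 (attained at k = 2)
  C[2][1] = min over k of (A[2][0] + B[0][1] = -2 + 2 = 0, A[2][1] + B[1][1] = 10 + 9 = 19, A[2][2] + B[2][1] = -5 + -5 = -10) = -10 (attained at k = 2)
  C[2][2] = min over k of (A[2][0] + B[0][2] = -2 + 7 = 5, A[2][1] + B[1][2] = 10 + 6 = 16, A[2][2] + B[2][2] = -5 + 1 = -4) = -4 (attained at k = 2)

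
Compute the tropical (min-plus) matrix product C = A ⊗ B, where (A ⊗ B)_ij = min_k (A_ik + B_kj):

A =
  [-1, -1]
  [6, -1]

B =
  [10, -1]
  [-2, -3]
A ⊗ B =
  [-3, -4]
  [-3, -4]

Apply the min-plus product entry-by-entry:
  C[0][0] = min over k of (A[0][0] + B[0][0] = -1 + 10 = 9, A[0][1] + B[1][0] = -1 + -2 = -3) = -3 (attained at k = 1)
  C[0][1] = min over k of (A[0][0] + B[0][1] = -1 + -1 = -2, A[0][1] + B[1][1] = -1 + -3 = -4) = -4 (attained at k = 1)
  C[1][0] = min over k of (A[1][0] + B[0][0] = 6 + 10 = 16, A[1][1] + B[1][0] = -1 + -2 = -3) = -3 (attained at k = 1)
  C[1][1] = min over k of (A[1][0] + B[0][1] = 6 + -1 = 5, A[1][1] + B[1][1] = -1 + -3 = -4) = -4 (attained at k = 1)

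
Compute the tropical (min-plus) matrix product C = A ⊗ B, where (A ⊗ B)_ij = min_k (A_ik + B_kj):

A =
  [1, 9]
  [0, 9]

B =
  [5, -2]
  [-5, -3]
A ⊗ B =
  [4, -1]
  [4, -2]

Apply the min-plus product entry-by-entry:
  C[0][0] = min over k of (A[0][0] + B[0][0] = 1 + 5 = 6, A[0][1] + B[1][0] = 9 + -5 = 4) = 4 (attained at k = 1)
  C[0][1] = min over k of (A[0][0] + B[0][1] = 1 + -2 = -1, A[0][1] + B[1][1] = 9 + -3 = 6) = -1 (attained at k = 0)
  C[1][0] = min over k of (A[1][0] + B[0][0] = 0 + 5 = 5, A[1][1] + B[1][0] = 9 + -5 = 4) = 4 (attained at k = 1)
  C[1][1] = min over k of (A[1][0] + B[0][1] = 0 + -2 = -2, A[1][1] + B[1][1] = 9 + -3 = 6) = -2 (attained at k = 0)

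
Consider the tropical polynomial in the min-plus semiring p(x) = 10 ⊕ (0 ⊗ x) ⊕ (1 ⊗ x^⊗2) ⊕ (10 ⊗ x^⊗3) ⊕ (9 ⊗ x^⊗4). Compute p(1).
p(1) = 1

A tropical monomial a ⊗ x^⊗i evaluates to a + i · x. Evaluating each term at x = 1:
  Term 0 contributes 10 + 0 · 1 = 10
  Term 1 contributes 0 + 1 · 1 = 1
  Term 2 contributes 1 + 2 · 1 = 3
  Term 3 contributes 10 + 3 · 1 = 13
  Term 4 contributes 9 + 4 · 1 = 13
p(1) = ⊕ of these = min[10, 1, 3, 13, 13] = 1.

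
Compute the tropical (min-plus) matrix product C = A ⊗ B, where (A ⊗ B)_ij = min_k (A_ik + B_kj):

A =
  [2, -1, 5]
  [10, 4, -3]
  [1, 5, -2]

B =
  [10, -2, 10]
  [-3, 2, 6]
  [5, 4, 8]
A ⊗ B =
  [-4, 0, 5]
  [1, 1, 5]
  [2, -1, 6]

Apply the min-plus product entry-by-entry:
  C[0][0] = min over k of (A[0][0] + B[0][0] = 2 + 10 = 12, A[0][1] + B[1][0] = -1 + -3 = -4, A[0][2] + B[2][0] = 5 + 5 = 10) = -4 (attained at k = 1)
  C[0][1] = min over k of (A[0][0] + B[0][1] = 2 + -2 = 0, A[0][1] + B[1][1] = -1 + 2 = 1, A[0][2] + B[2][1] = 5 + 4 = 9) = 0 (attained at k = 0)
  C[0][2] = min over k of (A[0][0] + B[0][2] = 2 + 10 = 12, A[0][1] + B[1][2] = -1 + 6 = 5, A[0][2] + B[2][2] = 5 + 8 = 13) = 5 (attained at k = 1)
  C[1][0] = min over k of (A[1][0] + B[0][0] = 10 + 10 = 20, A[1][1] + B[1][0] = 4 + -3 = 1, A[1][2] + B[2][0] = -3 + 5 = 2) = 1 (attained at k = 1)
  C[1][1] = min over k of (A[1][0] + B[0][1] = 10 + -2 = 8, A[1][1] + B[1][1] = 4 + 2 = 6, A[1][2] + B[2][1] = -3 + 4 = 1) = 1 (attained at k = 2)
  C[1][2] = min over k of (A[1][0] + B[0][2] = 10 + 10 = 20, A[1][1] + B[1][2] = 4 + 6 = 10, A[1][2] + B[2][2] = -3 + 8 = 5) = 5 (attained at k = 2)
  C[2][0] = min over k of (A[2][0] + B[0][0] = 1 + 10 = 11, A[2][1] + B[1][0] = 5 + -3 = 2, A[2][2] + B[2][0] = -2 + 5 = 3) = 2 (attained at k = 1)
  C[2][1] = min over k of (A[2][0] + B[0][1] = 1 + -2 = -1, A[2][1] + B[1][1] = 5 + 2 = 7, A[2][2] + B[2][1] = -2 + 4 = 2) = -1 (attained at k = 0)
  C[2][2] = min over k of (A[2][0] + B[0][2] = 1 + 10 = 11, A[2][1] + B[1][2] = 5 + 6 = 11, A[2][2] + B[2][2] = -2 + 8 = 6) = 6 (attained at k = 2)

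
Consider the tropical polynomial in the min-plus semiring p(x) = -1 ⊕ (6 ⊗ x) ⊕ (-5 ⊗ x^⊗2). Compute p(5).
p(5) = -1

A tropical monomial a ⊗ x^⊗i evaluates to a + i · x. Evaluating each term at x = 5:
  Term 0 contributes -1 + 0 · 5 = -1
  Term 1 contributes 6 + 1 · 5 = 11
  Term 2 contributes -5 + 2 · 5 = 5
p(5) = ⊕ of these = min[-1, 11, 5] = -1.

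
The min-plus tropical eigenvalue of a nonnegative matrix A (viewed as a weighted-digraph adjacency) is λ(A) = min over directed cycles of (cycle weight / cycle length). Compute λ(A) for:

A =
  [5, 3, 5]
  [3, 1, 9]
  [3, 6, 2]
λ(A) = 1

Enumerate directed cycles and compute their means (weight / length). Sample:
  cycle 0 → 0: weight = 5, length = 1, mean = 5/1 ≈ 5.000
  cycle 1 → 1: weight = 1, length = 1, mean = 1/1 ≈ 1.000
  cycle 2 → 2: weight = 2, length = 1, mean = 2/1 ≈ 2.000
  cycle 0 → 1 → 0: weight = 6, length = 2, mean = 6/2 ≈ 3.000
  cycle 0 → 2 → 0: weight = 8, length = 2, mean = 8/2 ≈ 4.000
  cycle 1 → 0 → 1: weight = 6, length = 2, mean = 6/2 ≈ 3.000
Minimum mean = 1.000, attained e.g. along the cycle 1 → 1 with weight 1 and length 1. So λ(A) = 1/1 = 1.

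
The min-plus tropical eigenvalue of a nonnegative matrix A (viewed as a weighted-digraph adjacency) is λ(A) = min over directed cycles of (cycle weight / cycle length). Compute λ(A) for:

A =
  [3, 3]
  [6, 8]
λ(A) = 3

Enumerate directed cycles and compute their means (weight / length). Sample:
  cycle 0 → 0: weight = 3, length = 1, mean = 3/1 ≈ 3.000
  cycle 1 → 1: weight = 8, length = 1, mean = 8/1 ≈ 8.000
  cycle 0 → 1 → 0: weight = 9, length = 2, mean = 9/2 ≈ 4.500
  cycle 1 → 0 → 1: weight = 9, length = 2, mean = 9/2 ≈ 4.500
Minimum mean = 3.000, attained e.g. along the cycle 0 → 0 with weight 3 and length 1. So λ(A) = 3/1 = 3.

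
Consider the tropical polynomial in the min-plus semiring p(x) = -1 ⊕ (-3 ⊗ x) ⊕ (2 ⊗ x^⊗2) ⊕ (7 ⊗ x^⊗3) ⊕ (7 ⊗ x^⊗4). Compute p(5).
p(5) = -1

A tropical monomial a ⊗ x^⊗i evaluates to a + i · x. Evaluating each term at x = 5:
  Term 0 contributes -1 + 0 · 5 = -1
  Term 1 contributes -3 + 1 · 5 = 2
  Term 2 contributes 2 + 2 · 5 = 12
  Term 3 contributes 7 + 3 · 5 = 22
  Term 4 contributes 7 + 4 · 5 = 27
p(5) = ⊕ of these = min[-1, 2, 12, 22, 27] = -1.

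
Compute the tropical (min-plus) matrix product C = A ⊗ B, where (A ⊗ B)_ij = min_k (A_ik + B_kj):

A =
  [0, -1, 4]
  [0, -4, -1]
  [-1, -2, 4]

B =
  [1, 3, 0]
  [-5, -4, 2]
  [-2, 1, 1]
A ⊗ B =
  [-6, -5, 0]
  [-9, -8, -2]
  [-7, -6, -1]

Apply the min-plus product entry-by-entry:
  C[0][0] = min over k of (A[0][0] + B[0][0] = 0 + 1 = 1, A[0][1] + B[1][0] = -1 + -5 = -6, A[0][2] + B[2][0] = 4 + -2 = 2) = -6 (attained at k = 1)
  C[0][1] = min over k of (A[0][0] + B[0][1] = 0 + 3 = 3, A[0][1] + B[1][1] = -1 + -4 = -5, A[0][2] + B[2][1] = 4 + 1 = 5) = -5 (attained at k = 1)
  C[0][2] = min over k of (A[0][0] + B[0][2] = 0 + 0 = 0, A[0][1] + B[1][2] = -1 + 2 = 1, A[0][2] + B[2][2] = 4 + 1 = 5) = 0 (attained at k = 0)
  C[1][0] = min over k of (A[1][0] + B[0][0] = 0 + 1 = 1, A[1][1] + B[1][0] = -4 + -5 = -9, A[1][2] + B[2][0] = -1 + -2 = -3) = -9 (attained at k = 1)
  C[1][1] = min over k of (A[1][0] + B[0][1] = 0 + 3 = 3, A[1][1] + B[1][1] = -4 + -4 = -8, A[1][2] + B[2][1] = -1 + 1 = 0) = -8 (attained at k = 1)
  C[1][2] = min over k of (A[1][0] + B[0][2] = 0 + 0 = 0, A[1][1] + B[1][2] = -4 + 2 = -2, A[1][2] + B[2][2] = -1 + 1 = 0) = -2 (attained at k = 1)
  C[2][0] = min over k of (A[2][0] + B[0][0] = -1 + 1 = 0, A[2][1] + B[1][0] = -2 + -5 = -7, A[2][2] + B[2][0] = 4 + -2 = 2) = -7 (attained at k = 1)
  C[2][1] = min over k of (A[2][0] + B[0][1] = -1 + 3 = 2, A[2][1] + B[1][1] = -2 + -4 = -6, A[2][2] + B[2][1] = 4 + 1 = 5) = -6 (attained at k = 1)
  C[2][2] = min over k of (A[2][0] + B[0][2] = -1 + 0 = -1, A[2][1] + B[1][2] = -2 + 2 = 0, A[2][2] + B[2][2] = 4 + 1 = 5) = -1 (attained at k = 0)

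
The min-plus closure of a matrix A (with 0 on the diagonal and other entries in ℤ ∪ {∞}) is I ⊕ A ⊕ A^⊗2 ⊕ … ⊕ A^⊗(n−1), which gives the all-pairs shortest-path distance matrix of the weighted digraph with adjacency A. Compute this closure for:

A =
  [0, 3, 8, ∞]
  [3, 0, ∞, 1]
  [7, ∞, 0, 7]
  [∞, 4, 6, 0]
Closure =
  [0, 3, 8, 4]
  [3, 0, 7, 1]
  [7, 10, 0, 7]
  [7, 4, 6, 0]

This is the Floyd-Warshall all-pairs shortest-path computation. For each intermediate vertex k = 0, 1, …, 3, update dist[i][j] ← min(dist[i][j], dist[i][k] + dist[k][j]). The final matrix gives, for each (i, j), the minimum total weight of any directed path from i to j (possibly empty when i = j).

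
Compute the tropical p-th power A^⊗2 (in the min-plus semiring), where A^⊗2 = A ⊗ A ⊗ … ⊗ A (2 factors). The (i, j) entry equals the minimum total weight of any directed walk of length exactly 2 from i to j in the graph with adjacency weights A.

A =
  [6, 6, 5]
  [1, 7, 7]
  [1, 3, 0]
A^⊗2 =
  [6, 8, 5]
  [7, 7, 6]
  [1, 3, 0]

Each entry (A^⊗2)_ij equals the minimum over all length-2 walks i = v_0 → v_1 → … → v_2 = j of Σ_t A[v_t][v_{t+1}]. For example, for (i, j) = (0, 2) we minimise over 3 possible intermediate vertex sequences; the minimum is 5, attained along the walk 0 → 2 → 2.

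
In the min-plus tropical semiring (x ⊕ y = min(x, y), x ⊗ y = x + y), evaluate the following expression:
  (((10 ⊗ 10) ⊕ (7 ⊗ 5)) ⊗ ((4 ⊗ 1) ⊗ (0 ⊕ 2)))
(((10 ⊗ 10) ⊕ (7 ⊗ 5)) ⊗ ((4 ⊗ 1) ⊗ (0 ⊕ 2))) = 17

Expand innermost to outermost. Recall ⊕ takes the minimum of its arguments and ⊗ takes their sum. Working out the expression (((10 ⊗ 10) ⊕ (7 ⊗ 5)) ⊗ ((4 ⊗ 1) ⊗ (0 ⊕ 2))) gives 17.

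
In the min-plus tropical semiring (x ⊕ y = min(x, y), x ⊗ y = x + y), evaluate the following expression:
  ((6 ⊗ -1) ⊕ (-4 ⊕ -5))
((6 ⊗ -1) ⊕ (-4 ⊕ -5)) = -5

Expand innermost to outermost. Recall ⊕ takes the minimum of its arguments and ⊗ takes their sum. Working out the expression ((6 ⊗ -1) ⊕ (-4 ⊕ -5)) gives -5.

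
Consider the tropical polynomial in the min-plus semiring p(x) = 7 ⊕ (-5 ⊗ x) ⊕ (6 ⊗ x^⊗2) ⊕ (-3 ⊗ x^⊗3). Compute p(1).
p(1) = -4

A tropical monomial a ⊗ x^⊗i evaluates to a + i · x. Evaluating each term at x = 1:
  Term 0 contributes 7 + 0 · 1 = 7
  Term 1 contributes -5 + 1 · 1 = -4
  Term 2 contributes 6 + 2 · 1 = 8
  Term 3 contributes -3 + 3 · 1 = 0
p(1) = ⊕ of these = min[7, -4, 8, 0] = -4.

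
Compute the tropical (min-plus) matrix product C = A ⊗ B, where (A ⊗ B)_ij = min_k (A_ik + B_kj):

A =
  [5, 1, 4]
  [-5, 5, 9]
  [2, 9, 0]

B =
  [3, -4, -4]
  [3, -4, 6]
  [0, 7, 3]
A ⊗ B =
  [4, -3, 1]
  [-2, -9, -9]
  [0, -2, -2]

Apply the min-plus product entry-by-entry:
  C[0][0] = min over k of (A[0][0] + B[0][0] = 5 + 3 = 8, A[0][1] + B[1][0] = 1 + 3 = 4, A[0][2] + B[2][0] = 4 + 0 = 4) = 4 (attained at k = 1)
  C[0][1] = min over k of (A[0][0] + B[0][1] = 5 + -4 = 1, A[0][1] + B[1][1] = 1 + -4 = -3, A[0][2] + B[2][1] = 4 + 7 = 11) = -3 (attained at k = 1)
  C[0][2] = min over k of (A[0][0] + B[0][2] = 5 + -4 = 1, A[0][1] + B[1][2] = 1 + 6 = 7, A[0][2] + B[2][2] = 4 + 3 = 7) = 1 (attained at k = 0)
  C[1][0] = min over k of (A[1][0] + B[0][0] = -5 + 3 = -2, A[1][1] + B[1][0] = 5 + 3 = 8, A[1][2] + B[2][0] = 9 + 0 = 9) = -2 (attained at k = 0)
  C[1][1] = min over k of (A[1][0] + B[0][1] = -5 + -4 = -9, A[1][1] + B[1][1] = 5 + -4 = 1, A[1][2] + B[2][1] = 9 + 7 = 16) = -9 (attained at k = 0)
  C[1][2] = min over k of (A[1][0] + B[0][2] = -5 + -4 = -9, A[1][1] + B[1][2] = 5 + 6 = 11, A[1][2] + B[2][2] = 9 + 3 = 12) = -9 (attained at k = 0)
  C[2][0] = min over k of (A[2][0] + B[0][0] = 2 + 3 = 5, A[2][1] + B[1][0] = 9 + 3 = 12, A[2][2] + B[2][0] = 0 + 0 = 0) = 0 (attained at k = 2)
  C[2][1] = min over k of (A[2][0] + B[0][1] = 2 + -4 = -2, A[2][1] + B[1][1] = 9 + -4 = 5, A[2][2] + B[2][1] = 0 + 7 = 7) = -2 (attained at k = 0)
  C[2][2] = min over k of (A[2][0] + B[0][2] = 2 + -4 = -2, A[2][1] + B[1][2] = 9 + 6 = 15, A[2][2] + B[2][2] = 0 + 3 = 3) = -2 (attained at k = 0)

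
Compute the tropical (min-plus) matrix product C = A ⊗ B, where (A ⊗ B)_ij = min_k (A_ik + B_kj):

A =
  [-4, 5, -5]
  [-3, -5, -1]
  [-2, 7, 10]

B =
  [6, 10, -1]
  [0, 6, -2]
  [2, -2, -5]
A ⊗ B =
  [-3, -7, -10]
  [-5, -3, -7]
  [4, 8, -3]

Apply the min-plus product entry-by-entry:
  C[0][0] = min over k of (A[0][0] + B[0][0] = -4 + 6 = 2, A[0][1] + B[1][0] = 5 + 0 = 5, A[0][2] + B[2][0] = -5 + 2 = -3) = -3 (attained at k = 2)
  C[0][1] = min over k of (A[0][0] + B[0][1] = -4 + 10 = 6, A[0][1] + B[1][1] = 5 + 6 = 11, A[0][2] + B[2][1] = -5 + -2 = -7) = -7 (attained at k = 2)
  C[0][2] = min over k of (A[0][0] + B[0][2] = -4 + -1 = -5, A[0][1] + B[1][2] = 5 + -2 = 3, A[0][2] + B[2][2] = -5 + -5 = -10) = -10 (attained at k = 2)
  C[1][0] = min over k of (A[1][0] + B[0][0] = -3 + 6 = 3, A[1][1] + B[1][0] = -5 + 0 = -5, A[1][2] + B[2][0] = -1 + 2 = 1) = -5 (attained at k = 1)
  C[1][1] = min over k of (A[1][0] + B[0][1] = -3 + 10 = 7, A[1][1] + B[1][1] = -5 + 6 = 1, A[1][2] + B[2][1] = -1 + -2 = -3) = -3 (attained at k = 2)
  C[1][2] = min over k of (A[1][0] + B[0][2] = -3 + -1 = -4, A[1][1] + B[1][2] = -5 + -2 = -7, A[1][2] + B[2][2] = -1 + -5 = -6) = -7 (attained at k = 1)
  C[2][0] = min over k of (A[2][0] + B[0][0] = -2 + 6 = 4, A[2][1] + B[1][0] = 7 + 0 = 7, A[2][2] + B[2][0] = 10 + 2 = 12) = 4 (attained at k = 0)
  C[2][1] = min over k of (A[2][0] + B[0][1] = -2 + 10 = 8, A[2][1] + B[1][1] = 7 + 6 = 13, A[2][2] + B[2][1] = 10 + -2 = 8) = 8 (attained at k = 0)
  C[2][2] = min over k of (A[2][0] + B[0][2] = -2 + -1 = -3, A[2][1] + B[1][2] = 7 + -2 = 5, A[2][2] + B[2][2] = 10 + -5 = 5) = -3 (attained at k = 0)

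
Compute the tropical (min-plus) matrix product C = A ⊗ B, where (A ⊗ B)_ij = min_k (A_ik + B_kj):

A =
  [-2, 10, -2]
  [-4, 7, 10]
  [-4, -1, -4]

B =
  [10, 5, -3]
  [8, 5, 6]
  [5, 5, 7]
A ⊗ B =
  [3, 3, -5]
  [6, 1, -7]
  [1, 1, -7]

Apply the min-plus product entry-by-entry:
  C[0][0] = min over k of (A[0][0] + B[0][0] = -2 + 10 = 8, A[0][1] + B[1][0] = 10 + 8 = 18, A[0][2] + B[2][0] = -2 + 5 = 3) = 3 (attained at k = 2)
  C[0][1] = min over k of (A[0][0] + B[0][1] = -2 + 5 = 3, A[0][1] + B[1][1] = 10 + 5 = 15, A[0][2] + B[2][1] = -2 + 5 = 3) = 3 (attained at k = 0)
  C[0][2] = min over k of (A[0][0] + B[0][2] = -2 + -3 = -5, A[0][1] + B[1][2] = 10 + 6 = 16, A[0][2] + B[2][2] = -2 + 7 = 5) = -5 (attained at k = 0)
  C[1][0] = min over k of (A[1][0] + B[0][0] = -4 + 10 = 6, A[1][1] + B[1][0] = 7 + 8 = 15, A[1][2] + B[2][0] = 10 + 5 = 15) = 6 (attained at k = 0)
  C[1][1] = min over k of (A[1][0] + B[0][1] = -4 + 5 = 1, A[1][1] + B[1][1] = 7 + 5 = 12, A[1][2] + B[2][1] = 10 + 5 = 15) = 1 (attained at k = 0)
  C[1][2] = min over k of (A[1][0] + B[0][2] = -4 + -3 = -7, A[1][1] + B[1][2] = 7 + 6 = 13, A[1][2] + B[2][2] = 10 + 7 = 17) = -7 (attained at k = 0)
  C[2][0] = min over k of (A[2][0] + B[0][0] = -4 + 10 = 6, A[2][1] + B[1][0] = -1 + 8 = 7, A[2][2] + B[2][0] = -4 + 5 = 1) = 1 (attained at k = 2)
  C[2][1] = min over k of (A[2][0] + B[0][1] = -4 + 5 = 1, A[2][1] + B[1][1] = -1 + 5 = 4, A[2][2] + B[2][1] = -4 + 5 = 1) = 1 (attained at k = 0)
  C[2][2] = min over k of (A[2][0] + B[0][2] = -4 + -3 = -7, A[2][1] + B[1][2] = -1 + 6 = 5, A[2][2] + B[2][2] = -4 + 7 = 3) = -7 (attained at k = 0)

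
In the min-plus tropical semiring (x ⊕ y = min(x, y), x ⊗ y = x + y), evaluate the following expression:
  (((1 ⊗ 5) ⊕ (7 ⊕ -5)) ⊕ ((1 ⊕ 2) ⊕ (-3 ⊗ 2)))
(((1 ⊗ 5) ⊕ (7 ⊕ -5)) ⊕ ((1 ⊕ 2) ⊕ (-3 ⊗ 2))) = -5

Expand innermost to outermost. Recall ⊕ takes the minimum of its arguments and ⊗ takes their sum. Working out the expression (((1 ⊗ 5) ⊕ (7 ⊕ -5)) ⊕ ((1 ⊕ 2) ⊕ (-3 ⊗ 2))) gives -5.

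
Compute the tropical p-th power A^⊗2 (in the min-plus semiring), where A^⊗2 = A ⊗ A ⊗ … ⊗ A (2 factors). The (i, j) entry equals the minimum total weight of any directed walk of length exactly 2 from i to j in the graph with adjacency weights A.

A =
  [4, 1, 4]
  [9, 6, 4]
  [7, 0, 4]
A^⊗2 =
  [8, 4, 5]
  [11, 4, 8]
  [9, 4, 4]

Each entry (A^⊗2)_ij equals the minimum over all length-2 walks i = v_0 → v_1 → … → v_2 = j of Σ_t A[v_t][v_{t+1}]. For example, for (i, j) = (0, 2) we minimise over 3 possible intermediate vertex sequences; the minimum is 5, attained along the walk 0 → 1 → 2.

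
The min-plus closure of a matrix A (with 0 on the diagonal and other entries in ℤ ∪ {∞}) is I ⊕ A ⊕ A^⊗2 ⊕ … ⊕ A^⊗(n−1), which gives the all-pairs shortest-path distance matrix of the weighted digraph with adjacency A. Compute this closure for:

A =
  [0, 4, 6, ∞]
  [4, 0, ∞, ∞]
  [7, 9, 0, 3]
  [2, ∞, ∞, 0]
Closure =
  [0, 4, 6, 9]
  [4, 0, 10, 13]
  [5, 9, 0, 3]
  [2, 6, 8, 0]

This is the Floyd-Warshall all-pairs shortest-path computation. For each intermediate vertex k = 0, 1, …, 3, update dist[i][j] ← min(dist[i][j], dist[i][k] + dist[k][j]). The final matrix gives, for each (i, j), the minimum total weight of any directed path from i to j (possibly empty when i = j).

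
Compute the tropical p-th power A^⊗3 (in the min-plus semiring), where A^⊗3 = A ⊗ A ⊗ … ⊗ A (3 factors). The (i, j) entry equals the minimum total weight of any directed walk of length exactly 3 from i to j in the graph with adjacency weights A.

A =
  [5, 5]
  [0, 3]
A^⊗3 =
  [8, 10]
  [5, 8]

Each entry (A^⊗3)_ij equals the minimum over all length-3 walks i = v_0 → v_1 → … → v_3 = j of Σ_t A[v_t][v_{t+1}]. For example, for (i, j) = (0, 1) we minimise over 4 possible intermediate vertex sequences; the minimum is 10, attained along the walk 0 → 1 → 0 → 1.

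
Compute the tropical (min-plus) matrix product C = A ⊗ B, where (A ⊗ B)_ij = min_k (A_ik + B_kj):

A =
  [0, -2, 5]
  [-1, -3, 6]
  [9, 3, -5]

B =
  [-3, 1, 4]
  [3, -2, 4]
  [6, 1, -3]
A ⊗ B =
  [-3, -4, 2]
  [-4, -5, 1]
  [1, -4, -8]

Apply the min-plus product entry-by-entry:
  C[0][0] = min over k of (A[0][0] + B[0][0] = 0 + -3 = -3, A[0][1] + B[1][0] = -2 + 3 = 1, A[0][2] + B[2][0] = 5 + 6 = 11) = -3 (attained at k = 0)
  C[0][1] = min over k of (A[0][0] + B[0][1] = 0 + 1 = 1, A[0][1] + B[1][1] = -2 + -2 = -4, A[0][2] + B[2][1] = 5 + 1 = 6) = -4 (attained at k = 1)
  C[0][2] = min over k of (A[0][0] + B[0][2] = 0 + 4 = 4, A[0][1] + B[1][2] = -2 + 4 = 2, A[0][2] + B[2][2] = 5 + -3 = 2) = 2 (attained at k = 1)
  C[1][0] = min over k of (A[1][0] + B[0][0] = -1 + -3 = -4, A[1][1] + B[1][0] = -3 + 3 = 0, A[1][2] + B[2][0] = 6 + 6 = 12) = -4 (attained at k = 0)
  C[1][1] = min over k of (A[1][0] + B[0][1] = -1 + 1 = 0, A[1][1] + B[1][1] = -3 + -2 = -5, A[1][2] + B[2][1] = 6 + 1 = 7) = -5 (attained at k = 1)
  C[1][2] = min over k of (A[1][0] + B[0][2] = -1 + 4 = 3, A[1][1] + B[1][2] = -3 + 4 = 1, A[1][2] + B[2][2] = 6 + -3 = 3) = 1 (attained at k = 1)
  C[2][0] = min over k of (A[2][0] + B[0][0] = 9 + -3 = 6, A[2][1] + B[1][0] = 3 + 3 = 6, A[2][2] + B[2][0] = -5 + 6 = 1) = 1 (attained at k = 2)
  C[2][1] = min over k of (A[2][0] + B[0][1] = 9 + 1 = 10, A[2][1] + B[1][1] = 3 + -2 = 1, A[2][2] + B[2][1] = -5 + 1 = -4) = -4 (attained at k = 2)
  C[2][2] = min over k of (A[2][0] + B[0][2] = 9 + 4 = 13, A[2][1] + B[1][2] = 3 + 4 = 7, A[2][2] + B[2][2] = -5 + -3 = -8) = -8 (attained at k = 2)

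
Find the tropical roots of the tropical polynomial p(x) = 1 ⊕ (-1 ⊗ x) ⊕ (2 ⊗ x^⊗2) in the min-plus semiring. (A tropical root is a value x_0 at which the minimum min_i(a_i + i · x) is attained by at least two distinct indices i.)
Roots: {-3, 2}

Each tropical root is a break point of the lower envelope of the lines y = a_i + i · x (there are 3 lines, with slopes 0, 1, ..., 2). Only the lines that attain the minimum somewhere contribute to roots; other lines are dominated. Here the surviving (envelope) indices are i = 2, i = 1, i = 0.
Intersections between consecutive envelope lines give the roots: for adjacent envelope indices i < j the intersection is x = (a_i − a_j) / (j − i). Reading off the sorted break points: {-3, 2}.
Verification: at each break x_0, at least two indices attain the minimum of min_i(a_i + i · x_0).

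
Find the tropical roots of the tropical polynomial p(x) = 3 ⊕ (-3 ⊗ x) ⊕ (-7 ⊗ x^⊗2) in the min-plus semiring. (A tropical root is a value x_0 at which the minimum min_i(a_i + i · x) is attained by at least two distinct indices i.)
Roots: {4, 6}

Each tropical root is a break point of the lower envelope of the lines y = a_i + i · x (there are 3 lines, with slopes 0, 1, ..., 2). Only the lines that attain the minimum somewhere contribute to roots; other lines are dominated. Here the surviving (envelope) indices are i = 2, i = 1, i = 0.
Intersections between consecutive envelope lines give the roots: for adjacent envelope indices i < j the intersection is x = (a_i − a_j) / (j − i). Reading off the sorted break points: {4, 6}.
Verification: at each break x_0, at least two indices attain the minimum of min_i(a_i + i · x_0).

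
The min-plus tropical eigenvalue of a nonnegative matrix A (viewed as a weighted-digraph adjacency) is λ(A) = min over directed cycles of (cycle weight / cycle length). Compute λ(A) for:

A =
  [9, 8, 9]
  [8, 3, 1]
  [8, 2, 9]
λ(A) = 3/2

Enumerate directed cycles and compute their means (weight / length). Sample:
  cycle 0 → 0: weight = 9, length = 1, mean = 9/1 ≈ 9.000
  cycle 1 → 1: weight = 3, length = 1, mean = 3/1 ≈ 3.000
  cycle 2 → 2: weight = 9, length = 1, mean = 9/1 ≈ 9.000
  cycle 0 → 1 → 0: weight = 16, length = 2, mean = 16/2 ≈ 8.000
  cycle 0 → 2 → 0: weight = 17, length = 2, mean = 17/2 ≈ 8.500
  cycle 1 → 0 → 1: weight = 16, length = 2, mean = 16/2 ≈ 8.000
Minimum mean = 1.500, attained e.g. along the cycle 1 → 2 → 1 with weight 3 and length 2. So λ(A) = 3/2 = 3/2.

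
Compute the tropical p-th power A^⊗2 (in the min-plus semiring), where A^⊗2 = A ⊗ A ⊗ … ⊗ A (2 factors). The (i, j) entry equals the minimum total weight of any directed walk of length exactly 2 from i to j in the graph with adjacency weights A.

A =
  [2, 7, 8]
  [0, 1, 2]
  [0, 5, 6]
A^⊗2 =
  [4, 8, 9]
  [1, 2, 3]
  [2, 6, 7]

Each entry (A^⊗2)_ij equals the minimum over all length-2 walks i = v_0 → v_1 → … → v_2 = j of Σ_t A[v_t][v_{t+1}]. For example, for (i, j) = (0, 2) we minimise over 3 possible intermediate vertex sequences; the minimum is 9, attained along the walk 0 → 1 → 2.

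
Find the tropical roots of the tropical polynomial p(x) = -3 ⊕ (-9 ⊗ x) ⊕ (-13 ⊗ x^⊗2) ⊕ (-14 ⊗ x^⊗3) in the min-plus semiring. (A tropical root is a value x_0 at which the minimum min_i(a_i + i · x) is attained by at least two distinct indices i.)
Roots: {1, 4, 6}

Each tropical root is a break point of the lower envelope of the lines y = a_i + i · x (there are 4 lines, with slopes 0, 1, ..., 3). Only the lines that attain the minimum somewhere contribute to roots; other lines are dominated. Here the surviving (envelope) indices are i = 3, i = 2, i = 1, i = 0.
Intersections between consecutive envelope lines give the roots: for adjacent envelope indices i < j the intersection is x = (a_i − a_j) / (j − i). Reading off the sorted break points: {1, 4, 6}.
Verification: at each break x_0, at least two indices attain the minimum of min_i(a_i + i · x_0).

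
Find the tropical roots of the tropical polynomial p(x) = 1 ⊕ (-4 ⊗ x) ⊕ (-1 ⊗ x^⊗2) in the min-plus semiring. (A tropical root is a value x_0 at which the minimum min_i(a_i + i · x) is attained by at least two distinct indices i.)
Roots: {-3, 5}

Each tropical root is a break point of the lower envelope of the lines y = a_i + i · x (there are 3 lines, with slopes 0, 1, ..., 2). Only the lines that attain the minimum somewhere contribute to roots; other lines are dominated. Here the surviving (envelope) indices are i = 2, i = 1, i = 0.
Intersections between consecutive envelope lines give the roots: for adjacent envelope indices i < j the intersection is x = (a_i − a_j) / (j − i). Reading off the sorted break points: {-3, 5}.
Verification: at each break x_0, at least two indices attain the minimum of min_i(a_i + i · x_0).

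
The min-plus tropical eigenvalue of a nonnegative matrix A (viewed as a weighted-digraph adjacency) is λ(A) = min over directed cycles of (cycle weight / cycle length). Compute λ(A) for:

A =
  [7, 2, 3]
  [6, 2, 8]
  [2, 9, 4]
λ(A) = 2

Enumerate directed cycles and compute their means (weight / length). Sample:
  cycle 0 → 0: weight = 7, length = 1, mean = 7/1 ≈ 7.000
  cycle 1 → 1: weight = 2, length = 1, mean = 2/1 ≈ 2.000
  cycle 2 → 2: weight = 4, length = 1, mean = 4/1 ≈ 4.000
  cycle 0 → 1 → 0: weight = 8, length = 2, mean = 8/2 ≈ 4.000
  cycle 0 → 2 → 0: weight = 5, length = 2, mean = 5/2 ≈ 2.500
  cycle 1 → 0 → 1: weight = 8, length = 2, mean = 8/2 ≈ 4.000
Minimum mean = 2.000, attained e.g. along the cycle 1 → 1 with weight 2 and length 1. So λ(A) = 2/1 = 2.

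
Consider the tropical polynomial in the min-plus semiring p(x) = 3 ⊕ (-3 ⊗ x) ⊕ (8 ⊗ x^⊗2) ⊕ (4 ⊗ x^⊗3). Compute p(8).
p(8) = 3

A tropical monomial a ⊗ x^⊗i evaluates to a + i · x. Evaluating each term at x = 8:
  Term 0 contributes 3 + 0 · 8 = 3
  Term 1 contributes -3 + 1 · 8 = 5
  Term 2 contributes 8 + 2 · 8 = 24
  Term 3 contributes 4 + 3 · 8 = 28
p(8) = ⊕ of these = min[3, 5, 24, 28] = 3.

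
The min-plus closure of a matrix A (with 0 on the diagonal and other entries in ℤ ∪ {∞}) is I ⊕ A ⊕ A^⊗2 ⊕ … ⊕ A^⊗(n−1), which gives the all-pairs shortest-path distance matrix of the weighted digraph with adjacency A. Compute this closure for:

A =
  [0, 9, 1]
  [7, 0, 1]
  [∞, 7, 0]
Closure =
  [0, 8, 1]
  [7, 0, 1]
  [14, 7, 0]

This is the Floyd-Warshall all-pairs shortest-path computation. For each intermediate vertex k = 0, 1, …, 2, update dist[i][j] ← min(dist[i][j], dist[i][k] + dist[k][j]). The final matrix gives, for each (i, j), the minimum total weight of any directed path from i to j (possibly empty when i = j).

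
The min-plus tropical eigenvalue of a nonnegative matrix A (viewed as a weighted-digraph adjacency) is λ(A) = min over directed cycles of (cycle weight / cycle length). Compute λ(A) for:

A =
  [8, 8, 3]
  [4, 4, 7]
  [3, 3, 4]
λ(A) = 3

Enumerate directed cycles and compute their means (weight / length). Sample:
  cycle 0 → 0: weight = 8, length = 1, mean = 8/1 ≈ 8.000
  cycle 1 → 1: weight = 4, length = 1, mean = 4/1 ≈ 4.000
  cycle 2 → 2: weight = 4, length = 1, mean = 4/1 ≈ 4.000
  cycle 0 → 1 → 0: weight = 12, length = 2, mean = 12/2 ≈ 6.000
  cycle 0 → 2 → 0: weight = 6, length = 2, mean = 6/2 ≈ 3.000
  cycle 1 → 0 → 1: weight = 12, length = 2, mean = 12/2 ≈ 6.000
Minimum mean = 3.000, attained e.g. along the cycle 0 → 2 → 0 with weight 6 and length 2. So λ(A) = 6/2 = 3.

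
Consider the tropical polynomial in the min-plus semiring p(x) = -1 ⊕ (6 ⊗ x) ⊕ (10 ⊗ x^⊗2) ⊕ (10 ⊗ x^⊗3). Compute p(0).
p(0) = -1

A tropical monomial a ⊗ x^⊗i evaluates to a + i · x. Evaluating each term at x = 0:
  Term 0 contributes -1 + 0 · 0 = -1
  Term 1 contributes 6 + 1 · 0 = 6
  Term 2 contributes 10 + 2 · 0 = 10
  Term 3 contributes 10 + 3 · 0 = 10
p(0) = ⊕ of these = min[-1, 6, 10, 10] = -1.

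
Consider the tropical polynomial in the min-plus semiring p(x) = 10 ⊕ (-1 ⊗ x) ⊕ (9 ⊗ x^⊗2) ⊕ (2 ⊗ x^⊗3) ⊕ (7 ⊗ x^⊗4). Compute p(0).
p(0) = -1

A tropical monomial a ⊗ x^⊗i evaluates to a + i · x. Evaluating each term at x = 0:
  Term 0 contributes 10 + 0 · 0 = 10
  Term 1 contributes -1 + 1 · 0 = -1
  Term 2 contributes 9 + 2 · 0 = 9
  Term 3 contributes 2 + 3 · 0 = 2
  Term 4 contributes 7 + 4 · 0 = 7
p(0) = ⊕ of these = min[10, -1, 9, 2, 7] = -1.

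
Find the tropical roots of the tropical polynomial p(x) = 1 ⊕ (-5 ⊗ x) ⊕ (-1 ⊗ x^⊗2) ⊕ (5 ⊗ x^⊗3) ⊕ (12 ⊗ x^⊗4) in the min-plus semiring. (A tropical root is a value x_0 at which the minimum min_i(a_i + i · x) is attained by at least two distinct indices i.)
Roots: {-7, -6, -4, 6}

Each tropical root is a break point of the lower envelope of the lines y = a_i + i · x (there are 5 lines, with slopes 0, 1, ..., 4). Only the lines that attain the minimum somewhere contribute to roots; other lines are dominated. Here the surviving (envelope) indices are i = 4, i = 3, i = 2, i = 1, i = 0.
Intersections between consecutive envelope lines give the roots: for adjacent envelope indices i < j the intersection is x = (a_i − a_j) / (j − i). Reading off the sorted break points: {-7, -6, -4, 6}.
Verification: at each break x_0, at least two indices attain the minimum of min_i(a_i + i · x_0).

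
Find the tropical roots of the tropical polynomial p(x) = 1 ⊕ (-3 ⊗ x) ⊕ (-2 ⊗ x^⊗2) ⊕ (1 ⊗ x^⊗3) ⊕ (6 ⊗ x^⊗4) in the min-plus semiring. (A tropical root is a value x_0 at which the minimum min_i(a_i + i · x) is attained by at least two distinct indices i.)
Roots: {-5, -3, -1, 4}

Each tropical root is a break point of the lower envelope of the lines y = a_i + i · x (there are 5 lines, with slopes 0, 1, ..., 4). Only the lines that attain the minimum somewhere contribute to roots; other lines are dominated. Here the surviving (envelope) indices are i = 4, i = 3, i = 2, i = 1, i = 0.
Intersections between consecutive envelope lines give the roots: for adjacent envelope indices i < j the intersection is x = (a_i − a_j) / (j − i). Reading off the sorted break points: {-5, -3, -1, 4}.
Verification: at each break x_0, at least two indices attain the minimum of min_i(a_i + i · x_0).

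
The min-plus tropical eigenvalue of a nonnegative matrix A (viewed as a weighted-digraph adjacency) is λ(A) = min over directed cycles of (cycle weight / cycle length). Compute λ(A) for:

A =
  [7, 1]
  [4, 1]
λ(A) = 1

Enumerate directed cycles and compute their means (weight / length). Sample:
  cycle 0 → 0: weight = 7, length = 1, mean = 7/1 ≈ 7.000
  cycle 1 → 1: weight = 1, length = 1, mean = 1/1 ≈ 1.000
  cycle 0 → 1 → 0: weight = 5, length = 2, mean = 5/2 ≈ 2.500
  cycle 1 → 0 → 1: weight = 5, length = 2, mean = 5/2 ≈ 2.500
Minimum mean = 1.000, attained e.g. along the cycle 1 → 1 with weight 1 and length 1. So λ(A) = 1/1 = 1.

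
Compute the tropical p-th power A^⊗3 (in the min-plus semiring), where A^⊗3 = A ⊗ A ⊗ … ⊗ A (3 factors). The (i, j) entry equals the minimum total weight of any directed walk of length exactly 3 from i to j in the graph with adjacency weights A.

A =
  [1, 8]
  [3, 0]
A^⊗3 =
  [3, 8]
  [3, 0]

Each entry (A^⊗3)_ij equals the minimum over all length-3 walks i = v_0 → v_1 → … → v_3 = j of Σ_t A[v_t][v_{t+1}]. For example, for (i, j) = (0, 1) we minimise over 4 possible intermediate vertex sequences; the minimum is 8, attained along the walk 0 → 1 → 1 → 1.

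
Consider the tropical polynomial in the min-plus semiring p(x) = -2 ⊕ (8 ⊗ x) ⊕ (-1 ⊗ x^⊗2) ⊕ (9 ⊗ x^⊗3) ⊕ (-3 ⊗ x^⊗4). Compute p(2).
p(2) = -2

A tropical monomial a ⊗ x^⊗i evaluates to a + i · x. Evaluating each term at x = 2:
  Term 0 contributes -2 + 0 · 2 = -2
  Term 1 contributes 8 + 1 · 2 = 10
  Term 2 contributes -1 + 2 · 2 = 3
  Term 3 contributes 9 + 3 · 2 = 15
  Term 4 contributes -3 + 4 · 2 = 5
p(2) = ⊕ of these = min[-2, 10, 3, 15, 5] = -2.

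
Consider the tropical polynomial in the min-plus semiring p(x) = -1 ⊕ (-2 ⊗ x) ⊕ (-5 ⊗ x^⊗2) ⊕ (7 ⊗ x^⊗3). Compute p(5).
p(5) = -1

A tropical monomial a ⊗ x^⊗i evaluates to a + i · x. Evaluating each term at x = 5:
  Term 0 contributes -1 + 0 · 5 = -1
  Term 1 contributes -2 + 1 · 5 = 3
  Term 2 contributes -5 + 2 · 5 = 5
  Term 3 contributes 7 + 3 · 5 = 22
p(5) = ⊕ of these = min[-1, 3, 5, 22] = -1.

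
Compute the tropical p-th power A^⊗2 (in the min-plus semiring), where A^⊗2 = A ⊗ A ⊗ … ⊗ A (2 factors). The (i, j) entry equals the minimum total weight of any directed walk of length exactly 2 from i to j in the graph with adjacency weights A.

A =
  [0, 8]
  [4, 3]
A^⊗2 =
  [0, 8]
  [4, 6]

Each entry (A^⊗2)_ij equals the minimum over all length-2 walks i = v_0 → v_1 → … → v_2 = j of Σ_t A[v_t][v_{t+1}]. For example, for (i, j) = (0, 1) we minimise over 2 possible intermediate vertex sequences; the minimum is 8, attained along the walk 0 → 0 → 1.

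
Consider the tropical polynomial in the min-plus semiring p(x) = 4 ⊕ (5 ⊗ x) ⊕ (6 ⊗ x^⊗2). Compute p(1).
p(1) = 4

A tropical monomial a ⊗ x^⊗i evaluates to a + i · x. Evaluating each term at x = 1:
  Term 0 contributes 4 + 0 · 1 = 4
  Term 1 contributes 5 + 1 · 1 = 6
  Term 2 contributes 6 + 2 · 1 = 8
p(1) = ⊕ of these = min[4, 6, 8] = 4.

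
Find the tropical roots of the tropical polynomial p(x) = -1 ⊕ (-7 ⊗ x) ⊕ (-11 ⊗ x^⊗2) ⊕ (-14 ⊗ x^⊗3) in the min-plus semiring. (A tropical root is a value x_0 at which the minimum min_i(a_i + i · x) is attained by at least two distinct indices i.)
Roots: {3, 4, 6}

Each tropical root is a break point of the lower envelope of the lines y = a_i + i · x (there are 4 lines, with slopes 0, 1, ..., 3). Only the lines that attain the minimum somewhere contribute to roots; other lines are dominated. Here the surviving (envelope) indices are i = 3, i = 2, i = 1, i = 0.
Intersections between consecutive envelope lines give the roots: for adjacent envelope indices i < j the intersection is x = (a_i − a_j) / (j − i). Reading off the sorted break points: {3, 4, 6}.
Verification: at each break x_0, at least two indices attain the minimum of min_i(a_i + i · x_0).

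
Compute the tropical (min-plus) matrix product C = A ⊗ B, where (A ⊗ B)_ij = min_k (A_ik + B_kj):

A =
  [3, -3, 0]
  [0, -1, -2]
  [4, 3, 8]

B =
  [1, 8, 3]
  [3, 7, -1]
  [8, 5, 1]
A ⊗ B =
  [0, 4, -4]
  [1, 3, -2]
  [5, 10, 2]

Apply the min-plus product entry-by-entry:
  C[0][0] = min over k of (A[0][0] + B[0][0] = 3 + 1 = 4, A[0][1] + B[1][0] = -3 + 3 = 0, A[0][2] + B[2][0] = 0 + 8 = 8) = 0 (attained at k = 1)
  C[0][1] = min over k of (A[0][0] + B[0][1] = 3 + 8 = 11, A[0][1] + B[1][1] = -3 + 7 = 4, A[0][2] + B[2][1] = 0 + 5 = 5) = 4 (attained at k = 1)
  C[0][2] = min over k of (A[0][0] + B[0][2] = 3 + 3 = 6, A[0][1] + B[1][2] = -3 + -1 = -4, A[0][2] + B[2][2] = 0 + 1 = 1) = -4 (attained at k = 1)
  C[1][0] = min over k of (A[1][0] + B[0][0] = 0 + 1 = 1, A[1][1] + B[1][0] = -1 + 3 = 2, A[1][2] + B[2][0] = -2 + 8 = 6) = 1 (attained at k = 0)
  C[1][1] = min over k of (A[1][0] + B[0][1] = 0 + 8 = 8, A[1][1] + B[1][1] = -1 + 7 = 6, A[1][2] + B[2][1] = -2 + 5 = 3) = 3 (attained at k = 2)
  C[1][2] = min over k of (A[1][0] + B[0][2] = 0 + 3 = 3, A[1][1] + B[1][2] = -1 + -1 = -2, A[1][2] + B[2][2] = -2 + 1 = -1) = -2 (attained at k = 1)
  C[2][0] = min over k of (A[2][0] + B[0][0] = 4 + 1 = 5, A[2][1] + B[1][0] = 3 + 3 = 6, A[2][2] + B[2][0] = 8 + 8 = 16) = 5 (attained at k = 0)
  C[2][1] = min over k of (A[2][0] + B[0][1] = 4 + 8 = 12, A[2][1] + B[1][1] = 3 + 7 = 10, A[2][2] + B[2][1] = 8 + 5 = 13) = 10 (attained at k = 1)
  C[2][2] = min over k of (A[2][0] + B[0][2] = 4 + 3 = 7, A[2][1] + B[1][2] = 3 + -1 = 2, A[2][2] + B[2][2] = 8 + 1 = 9) = 2 (attained at k = 1)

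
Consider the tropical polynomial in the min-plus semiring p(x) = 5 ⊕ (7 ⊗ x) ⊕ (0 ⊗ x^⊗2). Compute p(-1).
p(-1) = -2

A tropical monomial a ⊗ x^⊗i evaluates to a + i · x. Evaluating each term at x = -1:
  Term 0 contributes 5 + 0 · -1 = 5
  Term 1 contributes 7 + 1 · -1 = 6
  Term 2 contributes 0 + 2 · -1 = -2
p(-1) = ⊕ of these = min[5, 6, -2] = -2.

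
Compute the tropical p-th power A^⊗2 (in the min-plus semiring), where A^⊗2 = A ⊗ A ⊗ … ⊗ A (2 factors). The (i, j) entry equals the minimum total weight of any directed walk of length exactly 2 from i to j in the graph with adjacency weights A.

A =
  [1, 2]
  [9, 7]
A^⊗2 =
  [2, 3]
  [10, 11]

Each entry (A^⊗2)_ij equals the minimum over all length-2 walks i = v_0 → v_1 → … → v_2 = j of Σ_t A[v_t][v_{t+1}]. For example, for (i, j) = (0, 1) we minimise over 2 possible intermediate vertex sequences; the minimum is 3, attained along the walk 0 → 0 → 1.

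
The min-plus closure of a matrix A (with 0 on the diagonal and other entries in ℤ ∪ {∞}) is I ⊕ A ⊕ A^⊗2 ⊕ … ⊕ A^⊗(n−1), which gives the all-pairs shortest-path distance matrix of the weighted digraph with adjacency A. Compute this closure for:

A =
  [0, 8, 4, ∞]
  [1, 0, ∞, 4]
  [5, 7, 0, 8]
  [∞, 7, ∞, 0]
Closure =
  [0, 8, 4, 12]
  [1, 0, 5, 4]
  [5, 7, 0, 8]
  [8, 7, 12, 0]

This is the Floyd-Warshall all-pairs shortest-path computation. For each intermediate vertex k = 0, 1, …, 3, update dist[i][j] ← min(dist[i][j], dist[i][k] + dist[k][j]). The final matrix gives, for each (i, j), the minimum total weight of any directed path from i to j (possibly empty when i = j).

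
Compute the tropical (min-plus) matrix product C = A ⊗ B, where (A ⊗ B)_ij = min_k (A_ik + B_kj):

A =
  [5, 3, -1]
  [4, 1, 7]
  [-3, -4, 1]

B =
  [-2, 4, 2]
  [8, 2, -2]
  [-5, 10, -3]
A ⊗ B =
  [-6, 5, -4]
  [2, 3, -1]
  [-5, -2, -6]

Apply the min-plus product entry-by-entry:
  C[0][0] = min over k of (A[0][0] + B[0][0] = 5 + -2 = 3, A[0][1] + B[1][0] = 3 + 8 = 11, A[0][2] + B[2][0] = -1 + -5 = -6) = -6 (attained at k = 2)
  C[0][1] = min over k of (A[0][0] + B[0][1] = 5 + 4 = 9, A[0][1] + B[1][1] = 3 + 2 = 5, A[0][2] + B[2][1] = -1 + 10 = 9) = 5 (attained at k = 1)
  C[0][2] = min over k of (A[0][0] + B[0][2] = 5 + 2 = 7, A[0][1] + B[1][2] = 3 + -2 = 1, A[0][2] + B[2][2] = -1 + -3 = -4) = -4 (attained at k = 2)
  C[1][0] = min over k of (A[1][0] + B[0][0] = 4 + -2 = 2, A[1][1] + B[1][0] = 1 + 8 = 9, A[1][2] + B[2][0] = 7 + -5 = 2) = 2 (attained at k = 0)
  C[1][1] = min over k of (A[1][0] + B[0][1] = 4 + 4 = 8, A[1][1] + B[1][1] = 1 + 2 = 3, A[1][2] + B[2][1] = 7 + 10 = 17) = 3 (attained at k = 1)
  C[1][2] = min over k of (A[1][0] + B[0][2] = 4 + 2 = 6, A[1][1] + B[1][2] = 1 + -2 = -1, A[1][2] + B[2][2] = 7 + -3 = 4) = -1 (attained at k = 1)
  C[2][0] = min over k of (A[2][0] + B[0][0] = -3 + -2 = -5, A[2][1] + B[1][0] = -4 + 8 = 4, A[2][2] + B[2][0] = 1 + -5 = -4) = -5 (attained at k = 0)
  C[2][1] = min over k of (A[2][0] + B[0][1] = -3 + 4 = 1, A[2][1] + B[1][1] = -4 + 2 = -2, A[2][2] + B[2][1] = 1 + 10 = 11) = -2 (attained at k = 1)
  C[2][2] = min over k of (A[2][0] + B[0][2] = -3 + 2 = -1, A[2][1] + B[1][2] = -4 + -2 = -6, A[2][2] + B[2][2] = 1 + -3 = -2) = -6 (attained at k = 1)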